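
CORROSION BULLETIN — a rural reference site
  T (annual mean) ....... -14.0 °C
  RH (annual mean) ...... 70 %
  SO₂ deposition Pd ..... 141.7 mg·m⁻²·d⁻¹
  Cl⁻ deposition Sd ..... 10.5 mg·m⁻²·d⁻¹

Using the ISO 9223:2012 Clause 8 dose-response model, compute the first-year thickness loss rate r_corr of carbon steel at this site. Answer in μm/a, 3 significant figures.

carbon steel: temperature factor f = +0.150·(-24.0) = -3.6000
  sulphur-dioxide contribution → 2.578 μm/a
  chloride contribution → 2.522 μm/a
  total first-year rate 5.1 μm/a

r_corr = 5.10 μm/a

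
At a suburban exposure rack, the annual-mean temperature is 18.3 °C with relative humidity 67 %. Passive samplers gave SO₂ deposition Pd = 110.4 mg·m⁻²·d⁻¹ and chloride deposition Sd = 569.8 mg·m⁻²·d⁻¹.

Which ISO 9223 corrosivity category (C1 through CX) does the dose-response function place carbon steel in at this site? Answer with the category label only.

C5

carbon steel: temperature factor f = -0.054·(8.3) = -0.4482
  Pd branch = 1.77·Pd^0.52·e^(0.02·RH+f) = 49.84 μm/a
  Sd branch = 0.102·Sd^0.62·e^(0.033·RH+0.04·T) = 98.92 μm/a
  sum: 49.84 + 98.92 → r_corr = 148.8 μm/a
149 μm/a falls in (80, 200] for carbon steel → category C5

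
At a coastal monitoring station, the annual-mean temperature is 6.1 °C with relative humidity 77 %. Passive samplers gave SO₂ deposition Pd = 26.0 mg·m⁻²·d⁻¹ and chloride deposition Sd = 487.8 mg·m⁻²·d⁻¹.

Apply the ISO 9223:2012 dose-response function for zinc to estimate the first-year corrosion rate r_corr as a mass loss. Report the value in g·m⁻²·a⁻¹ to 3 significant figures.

zinc: temperature factor f = +0.038·(-3.9) = -0.1482
  SO₂ term: 0.0129·26.0^0.44·exp(0.046·77-0.1482) = 1.611
  Sd branch = 0.0175·Sd^0.57·e^(0.008·RH+0.085·T) = 1.854 μm/a
  sum: 1.611 + 1.854 → r_corr = 3.465 μm/a
Convert to mass loss: 3.465 μm/a × 7.14 g/cm³ = 24.74 g·m⁻²·a⁻¹

r_corr = 24.7 g·m⁻²·a⁻¹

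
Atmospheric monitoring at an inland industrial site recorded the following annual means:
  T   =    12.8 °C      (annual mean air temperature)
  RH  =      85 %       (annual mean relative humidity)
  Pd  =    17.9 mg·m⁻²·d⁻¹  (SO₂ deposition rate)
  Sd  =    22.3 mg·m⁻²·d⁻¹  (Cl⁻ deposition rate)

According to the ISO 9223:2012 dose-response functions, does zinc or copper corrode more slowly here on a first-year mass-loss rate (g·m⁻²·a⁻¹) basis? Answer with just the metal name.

zinc

zinc: T>10 °C ⇒ hinge -0.071·(12.8−10) = -0.1988
  SO₂ term: 0.0129·17.9^0.44·exp(0.046·85-0.1988) = 1.878
  Cl⁻ term: 0.0175·22.3^0.57·exp(0.008·85+0.085·12.8) = 0.6017
  sum: 1.878 + 0.6017 → r_corr = 2.479 μm/a
  mass loss = 2.479 μm/a × 7.14 g/cm³ = 17.7 g·m⁻²·a⁻¹
copper: f(T) = -0.080·(T−10) [T>10 °C] = -0.2240
  SO₂ term: 0.0053·17.9^0.26·exp(0.059·85-0.2240) = 1.351
  Cl⁻ term: 0.01025·22.3^0.27·exp(0.036·85+0.049·12.8) = 0.9464
  sum: 1.351 + 0.9464 → r_corr = 2.298 μm/a
  mass loss = 2.298 μm/a × 8.96 g/cm³ = 20.59 g·m⁻²·a⁻¹
Ordering by g·m⁻²·a⁻¹: copper (20.6) > zinc (17.7)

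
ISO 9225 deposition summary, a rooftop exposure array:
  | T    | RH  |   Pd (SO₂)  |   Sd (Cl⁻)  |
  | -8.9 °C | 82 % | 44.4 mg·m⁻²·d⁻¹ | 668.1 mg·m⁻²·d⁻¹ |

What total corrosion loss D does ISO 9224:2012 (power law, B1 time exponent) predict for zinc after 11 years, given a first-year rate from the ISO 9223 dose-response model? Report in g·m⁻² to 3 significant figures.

zinc: f(T) = +0.038·(T−10) [T≤10 °C] = -0.7182
  SO₂ term: 0.0129·44.4^0.44·exp(0.046·82-0.7182) = 1.451
  Sd branch = 0.0175·Sd^0.57·e^(0.008·RH+0.085·T) = 0.645 μm/a
  sum: 1.451 + 0.645 → r_corr = 2.096 μm/a
Long-term exponent b (ISO 9224 Table 2, B1) = 0.813
  D(11) = 2.096 × 11^0.813 = 2.096 × 7.025 = 14.72 μm
  Mass loss = 14.72 μm × 7.14 g/cm³ = 105.1 g·m⁻²

D(11) = 105 g·m⁻²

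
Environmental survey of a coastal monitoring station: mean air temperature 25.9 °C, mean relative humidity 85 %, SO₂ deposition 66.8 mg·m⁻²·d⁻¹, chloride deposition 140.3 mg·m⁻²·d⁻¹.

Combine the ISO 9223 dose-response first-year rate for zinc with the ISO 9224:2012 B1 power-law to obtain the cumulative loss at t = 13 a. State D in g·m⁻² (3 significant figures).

D(13) = 376 g·m⁻²

zinc: T>10 °C ⇒ hinge -0.071·(25.9−10) = -1.1289
  sulphur-dioxide contribution → 1.322 μm/a
  chloride contribution → 5.227 μm/a
  total first-year rate 6.55 μm/a
Long-term exponent b (ISO 9224 Table 2, B1) = 0.813
  D(13) = 6.55 × 13^0.813 = 6.55 × 8.047 = 52.7 μm
  Mass loss = 52.7 μm × 7.14 g/cm³ = 376.3 g·m⁻²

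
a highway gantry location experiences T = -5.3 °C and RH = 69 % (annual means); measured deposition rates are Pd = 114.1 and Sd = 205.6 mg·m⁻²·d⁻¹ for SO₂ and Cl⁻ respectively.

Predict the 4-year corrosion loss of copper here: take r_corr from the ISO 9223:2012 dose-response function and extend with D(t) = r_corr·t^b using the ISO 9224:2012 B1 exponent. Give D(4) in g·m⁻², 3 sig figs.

D(4) = 12.5 g·m⁻²

copper: f(T) = +0.126·(T−10) [T≤10 °C] = -1.9278
  sulphur-dioxide contribution → 0.1549 μm/a
  chloride contribution → 0.3992 μm/a
  ⇒ r_corr(copper) = 0.5541 μm/a
Long-term exponent b (ISO 9224 Table 2, B1) = 0.667
  D(4) = 0.5541 × 4^0.667 = 0.5541 × 2.521 = 1.397 μm
  Mass loss = 1.397 μm × 8.96 g/cm³ = 12.52 g·m⁻²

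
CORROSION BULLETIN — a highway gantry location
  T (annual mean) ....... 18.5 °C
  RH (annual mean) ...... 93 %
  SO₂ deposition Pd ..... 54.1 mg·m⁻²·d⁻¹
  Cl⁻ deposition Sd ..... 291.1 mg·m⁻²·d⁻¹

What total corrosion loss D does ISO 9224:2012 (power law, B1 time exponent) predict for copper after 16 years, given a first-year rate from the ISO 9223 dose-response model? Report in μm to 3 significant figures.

D(16) = 32.9 μm

copper: T>10 °C ⇒ hinge -0.080·(18.5−10) = -0.6800
  sulphur-dioxide contribution → 1.83 μm/a
  chloride contribution → 3.34 μm/a
  ⇒ r_corr(copper) = 5.17 μm/a
Long-term exponent b (ISO 9224 Table 2, B1) = 0.667
  D(16) = 5.17 × 16^0.667 = 5.17 × 6.355 = 32.86 μm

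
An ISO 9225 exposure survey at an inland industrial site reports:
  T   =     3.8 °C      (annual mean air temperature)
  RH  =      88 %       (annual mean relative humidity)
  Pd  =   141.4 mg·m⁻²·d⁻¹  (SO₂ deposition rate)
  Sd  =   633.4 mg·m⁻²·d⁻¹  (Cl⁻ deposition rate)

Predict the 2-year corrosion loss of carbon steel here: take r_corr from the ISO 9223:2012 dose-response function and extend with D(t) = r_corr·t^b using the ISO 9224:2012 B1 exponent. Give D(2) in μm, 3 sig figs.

D(2) = 247 μm

carbon steel: temperature factor f = +0.150·(-6.2) = -0.9300
  Pd branch = 1.77·Pd^0.52·e^(0.02·RH+f) = 53.29 μm/a
  Cl⁻ term: 0.102·633.4^0.62·exp(0.033·88+0.04·3.8) = 118.3
  sum: 53.29 + 118.3 → r_corr = 171.6 μm/a
ISO 9224: D(t) = r_corr · t^b with b = 0.523 (carbon steel, B1)
  D(2) = 171.6 × 2^0.523 = 171.6 × 1.437 = 246.5 μm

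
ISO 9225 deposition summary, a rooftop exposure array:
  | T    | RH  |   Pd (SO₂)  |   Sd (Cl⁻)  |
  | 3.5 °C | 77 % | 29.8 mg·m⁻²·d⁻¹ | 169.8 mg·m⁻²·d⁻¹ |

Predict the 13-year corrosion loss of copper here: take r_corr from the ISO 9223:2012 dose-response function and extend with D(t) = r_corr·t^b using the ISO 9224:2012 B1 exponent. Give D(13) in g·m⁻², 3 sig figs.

copper: T≤10 °C ⇒ hinge +0.126·(3.5−10) = -0.8190
  SO₂ term: 0.0053·29.8^0.26·exp(0.059·77-0.8190) = 0.5307
  Cl⁻ term: 0.01025·169.8^0.27·exp(0.036·77+0.049·3.5) = 0.7783
  r_corr = 0.5307 + 0.7783 = 1.309 μm/a
Long-term exponent b (ISO 9224 Table 2, B1) = 0.667
  D(13) = 1.309 × 13^0.667 = 1.309 × 5.534 = 7.244 μm
  Mass loss = 7.244 μm × 8.96 g/cm³ = 64.9 g·m⁻²

D(13) = 64.9 g·m⁻²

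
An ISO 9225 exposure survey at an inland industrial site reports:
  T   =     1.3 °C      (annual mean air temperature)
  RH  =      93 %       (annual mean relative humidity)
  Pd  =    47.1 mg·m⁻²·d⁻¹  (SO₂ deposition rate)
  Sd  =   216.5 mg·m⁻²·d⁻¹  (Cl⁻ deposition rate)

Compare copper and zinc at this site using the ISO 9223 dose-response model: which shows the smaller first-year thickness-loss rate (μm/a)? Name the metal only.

copper

copper: f(T) = +0.126·(T−10) [T≤10 °C] = -1.0962
  Pd branch = 0.0053·Pd^0.26·e^(0.059·RH+f) = 1.165 μm/a
  Sd branch = 0.01025·Sd^0.27·e^(0.036·RH+0.049·T) = 1.327 μm/a
  r_corr = 1.165 + 1.327 = 2.492 μm/a
zinc: f(T) = +0.038·(T−10) [T≤10 °C] = -0.3306
  Pd branch = 0.0129·Pd^0.44·e^(0.046·RH+f) = 3.64 μm/a
  Cl⁻ term: 0.0175·216.5^0.57·exp(0.008·93+0.085·1.3) = 0.8818
  r_corr = 3.64 + 0.8818 = 4.521 μm/a
Ordering by μm/a: zinc (4.52) > copper (2.49)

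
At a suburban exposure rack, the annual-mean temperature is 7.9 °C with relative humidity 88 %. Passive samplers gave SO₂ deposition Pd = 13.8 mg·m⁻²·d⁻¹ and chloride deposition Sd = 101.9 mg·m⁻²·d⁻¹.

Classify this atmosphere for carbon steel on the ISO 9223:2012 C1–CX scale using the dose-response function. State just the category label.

C4

carbon steel: f(T) = +0.150·(T−10) [T≤10 °C] = -0.3150
  sulphur-dioxide contribution → 29.39 μm/a
  chloride contribution → 44.88 μm/a
  ⇒ r_corr(carbon steel) = 74.28 μm/a
ISO 9223 Table 2 (carbon steel): 50 < 74.3 ≤ 80 μm/a ⇒ C4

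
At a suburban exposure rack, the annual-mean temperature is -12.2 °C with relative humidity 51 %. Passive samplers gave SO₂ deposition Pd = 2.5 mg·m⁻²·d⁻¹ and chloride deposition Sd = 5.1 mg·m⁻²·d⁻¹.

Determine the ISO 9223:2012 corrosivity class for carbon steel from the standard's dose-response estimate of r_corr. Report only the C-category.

C1

carbon steel: temperature factor f = +0.150·(-22.2) = -3.3300
  Pd branch = 1.77·Pd^0.52·e^(0.02·RH+f) = 0.2829 μm/a
  Sd branch = 0.102·Sd^0.62·e^(0.033·RH+0.04·T) = 0.9253 μm/a
  r_corr = 0.2829 + 0.9253 = 1.208 μm/a
Category bounds: 0…1.3 μm/a bracket r_corr ⇒ C1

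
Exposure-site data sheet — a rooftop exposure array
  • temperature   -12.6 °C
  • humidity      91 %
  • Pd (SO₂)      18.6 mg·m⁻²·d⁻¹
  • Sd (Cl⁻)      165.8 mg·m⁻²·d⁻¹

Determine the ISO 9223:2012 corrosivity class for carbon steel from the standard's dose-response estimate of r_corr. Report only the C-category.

C3

carbon steel: temperature factor f = +0.150·(-22.6) = -3.3900
  SO₂ term: 1.77·18.6^0.52·exp(0.02·91-3.3900) = 1.684
  Sd branch = 0.102·Sd^0.62·e^(0.033·RH+0.04·T) = 29.52 μm/a
  sum: 1.684 + 29.52 → r_corr = 31.2 μm/a
ISO 9223 Table 2 (carbon steel): 25 < 31.2 ≤ 50 μm/a ⇒ C3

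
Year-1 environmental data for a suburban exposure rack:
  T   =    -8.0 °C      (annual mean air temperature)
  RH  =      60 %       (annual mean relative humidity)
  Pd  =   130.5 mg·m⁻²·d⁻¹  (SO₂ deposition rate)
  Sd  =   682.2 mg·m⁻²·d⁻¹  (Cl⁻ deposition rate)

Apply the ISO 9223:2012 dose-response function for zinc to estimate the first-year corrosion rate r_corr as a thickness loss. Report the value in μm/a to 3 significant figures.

zinc: f(T) = +0.038·(T−10) [T≤10 °C] = -0.6840
  sulphur-dioxide contribution → 0.8771 μm/a
  chloride contribution → 0.5909 μm/a
  ⇒ r_corr(zinc) = 1.468 μm/a

r_corr = 1.47 μm/a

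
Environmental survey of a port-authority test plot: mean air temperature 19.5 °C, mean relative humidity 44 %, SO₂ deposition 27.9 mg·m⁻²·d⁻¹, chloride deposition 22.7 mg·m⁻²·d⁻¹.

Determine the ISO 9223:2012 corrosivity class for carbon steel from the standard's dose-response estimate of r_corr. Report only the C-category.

carbon steel: f(T) = -0.054·(T−10) [T>10 °C] = -0.5130
  Pd branch = 1.77·Pd^0.52·e^(0.02·RH+f) = 14.42 μm/a
  Cl⁻ term: 0.102·22.7^0.62·exp(0.033·44+0.04·19.5) = 6.587
  r_corr = 14.42 + 6.587 = 21.01 μm/a
ISO 9223 Table 2 (carbon steel): 1.3 < 21 ≤ 25 μm/a ⇒ C2

C2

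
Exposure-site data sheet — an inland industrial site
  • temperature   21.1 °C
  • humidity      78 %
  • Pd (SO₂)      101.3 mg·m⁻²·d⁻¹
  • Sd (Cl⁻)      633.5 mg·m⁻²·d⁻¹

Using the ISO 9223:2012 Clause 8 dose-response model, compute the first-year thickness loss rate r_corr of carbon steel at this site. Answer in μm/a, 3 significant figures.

carbon steel: T>10 °C ⇒ hinge -0.054·(21.1−10) = -0.5994
  SO₂ term: 1.77·101.3^0.52·exp(0.02·78-0.5994) = 51.06
  Sd branch = 0.102·Sd^0.62·e^(0.033·RH+0.04·T) = 169.9 μm/a
  r_corr = 51.06 + 169.9 = 220.9 μm/a

r_corr = 221 μm/a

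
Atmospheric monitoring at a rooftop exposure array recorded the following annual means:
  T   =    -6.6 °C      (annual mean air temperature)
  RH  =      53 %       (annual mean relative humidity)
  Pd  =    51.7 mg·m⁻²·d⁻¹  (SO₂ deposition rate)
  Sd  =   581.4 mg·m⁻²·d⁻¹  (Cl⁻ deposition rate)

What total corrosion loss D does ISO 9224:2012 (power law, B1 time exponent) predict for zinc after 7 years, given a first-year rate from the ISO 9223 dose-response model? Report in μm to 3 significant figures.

zinc: temperature factor f = +0.038·(-16.6) = -0.6308
  SO₂ term: 0.0129·51.7^0.44·exp(0.046·53-0.6308) = 0.446
  Cl⁻ term: 0.0175·581.4^0.57·exp(0.008·53+0.085·-6.6) = 0.5745
  sum: 0.446 + 0.5745 → r_corr = 1.021 μm/a
Long-term exponent b (ISO 9224 Table 2, B1) = 0.813
  D(7) = 1.021 × 7^0.813 = 1.021 × 4.865 = 4.965 μm

D(7) = 4.96 μm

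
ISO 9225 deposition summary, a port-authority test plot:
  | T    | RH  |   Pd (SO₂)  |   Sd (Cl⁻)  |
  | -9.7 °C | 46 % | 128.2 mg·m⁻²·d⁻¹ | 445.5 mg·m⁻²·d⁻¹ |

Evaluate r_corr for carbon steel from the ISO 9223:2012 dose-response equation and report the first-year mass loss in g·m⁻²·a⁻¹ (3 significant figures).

carbon steel: temperature factor f = +0.150·(-19.7) = -2.9550
  sulphur-dioxide contribution → 2.886 μm/a
  chloride contribution → 13.86 μm/a
  ⇒ r_corr(carbon steel) = 16.74 μm/a
Convert to mass loss: 16.74 μm/a × 7.85 g/cm³ = 131.4 g·m⁻²·a⁻¹

r_corr = 131 g·m⁻²·a⁻¹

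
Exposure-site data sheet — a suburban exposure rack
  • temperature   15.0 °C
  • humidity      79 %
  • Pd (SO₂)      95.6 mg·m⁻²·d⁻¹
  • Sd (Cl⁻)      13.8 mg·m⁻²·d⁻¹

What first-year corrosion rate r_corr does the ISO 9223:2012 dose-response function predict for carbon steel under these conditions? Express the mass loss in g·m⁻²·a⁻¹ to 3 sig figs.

carbon steel: f(T) = -0.054·(T−10) [T>10 °C] = -0.2700
  sulphur-dioxide contribution → 70.26 μm/a
  chloride contribution → 12.83 μm/a
  ⇒ r_corr(carbon steel) = 83.09 μm/a
Convert to mass loss: 83.09 μm/a × 7.85 g/cm³ = 652.3 g·m⁻²·a⁻¹

r_corr = 652 g·m⁻²·a⁻¹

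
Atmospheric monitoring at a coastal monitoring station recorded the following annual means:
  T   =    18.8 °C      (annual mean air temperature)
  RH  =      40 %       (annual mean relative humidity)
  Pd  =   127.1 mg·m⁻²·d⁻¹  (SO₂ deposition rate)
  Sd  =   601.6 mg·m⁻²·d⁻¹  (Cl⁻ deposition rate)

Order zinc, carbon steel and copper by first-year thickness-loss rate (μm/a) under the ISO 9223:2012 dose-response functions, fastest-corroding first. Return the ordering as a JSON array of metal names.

["carbon steel", "zinc", "copper"]

zinc: T>10 °C ⇒ hinge -0.071·(18.8−10) = -0.6248
  Pd branch = 0.0129·Pd^0.44·e^(0.046·RH+f) = 0.3666 μm/a
  Cl⁻ term: 0.0175·601.6^0.57·exp(0.008·40+0.085·18.8) = 4.573
  r_corr = 0.3666 + 4.573 = 4.94 μm/a
carbon steel: T>10 °C ⇒ hinge -0.054·(18.8−10) = -0.4752
  SO₂ term: 1.77·127.1^0.52·exp(0.02·40-0.4752) = 30.42
  Sd branch = 0.102·Sd^0.62·e^(0.033·RH+0.04·T) = 42.82 μm/a
  sum: 30.42 + 42.82 → r_corr = 73.24 μm/a
copper: T>10 °C ⇒ hinge -0.080·(18.8−10) = -0.7040
  SO₂ term: 0.0053·127.1^0.26·exp(0.059·40-0.7040) = 0.09785
  Cl⁻ term: 0.01025·601.6^0.27·exp(0.036·40+0.049·18.8) = 0.6118
  r_corr = 0.09785 + 0.6118 = 0.7096 μm/a
Ordering by μm/a: carbon steel (73.2) > zinc (4.94) > copper (0.71)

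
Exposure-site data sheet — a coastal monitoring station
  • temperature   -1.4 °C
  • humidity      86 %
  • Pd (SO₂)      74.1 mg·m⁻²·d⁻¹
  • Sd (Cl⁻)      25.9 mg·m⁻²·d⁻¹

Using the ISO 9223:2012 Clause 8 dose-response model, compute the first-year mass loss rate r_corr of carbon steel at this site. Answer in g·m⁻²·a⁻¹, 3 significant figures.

carbon steel: temperature factor f = +0.150·(-11.4) = -1.7100
  Pd branch = 1.77·Pd^0.52·e^(0.02·RH+f) = 16.77 μm/a
  Sd branch = 0.102·Sd^0.62·e^(0.033·RH+0.04·T) = 12.39 μm/a
  sum: 16.77 + 12.39 → r_corr = 29.16 μm/a
Convert to mass loss: 29.16 μm/a × 7.85 g/cm³ = 228.9 g·m⁻²·a⁻¹

r_corr = 229 g·m⁻²·a⁻¹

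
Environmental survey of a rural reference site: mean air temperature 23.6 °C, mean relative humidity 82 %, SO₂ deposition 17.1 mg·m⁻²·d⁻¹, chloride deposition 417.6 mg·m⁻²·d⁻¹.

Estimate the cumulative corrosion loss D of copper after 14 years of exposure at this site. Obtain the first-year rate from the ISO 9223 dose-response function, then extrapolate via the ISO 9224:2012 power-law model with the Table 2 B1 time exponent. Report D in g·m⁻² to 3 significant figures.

D(14) = 190 g·m⁻²

copper: T>10 °C ⇒ hinge -0.080·(23.6−10) = -1.0880
  SO₂ term: 0.0053·17.1^0.26·exp(0.059·82-1.0880) = 0.4715
  Sd branch = 0.01025·Sd^0.27·e^(0.036·RH+0.049·T) = 3.181 μm/a
  r_corr = 0.4715 + 3.181 = 3.653 μm/a
ISO 9224: D(t) = r_corr · t^b with b = 0.667 (copper, B1)
  D(14) = 3.653 × 14^0.667 = 3.653 × 5.814 = 21.24 μm
  Mass loss = 21.24 μm × 8.96 g/cm³ = 190.3 g·m⁻²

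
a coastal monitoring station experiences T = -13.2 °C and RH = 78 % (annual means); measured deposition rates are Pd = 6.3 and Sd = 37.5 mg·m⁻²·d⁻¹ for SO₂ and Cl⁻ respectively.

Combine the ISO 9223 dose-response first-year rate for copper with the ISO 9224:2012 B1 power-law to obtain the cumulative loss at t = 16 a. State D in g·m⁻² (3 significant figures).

D(16) = 16.1 g·m⁻²

copper: T≤10 °C ⇒ hinge +0.126·(-13.2−10) = -2.9232
  sulphur-dioxide contribution → 0.04584 μm/a
  chloride contribution → 0.2368 μm/a
  total first-year rate 0.2826 μm/a
Long-term exponent b (ISO 9224 Table 2, B1) = 0.667
  D(16) = 0.2826 × 16^0.667 = 0.2826 × 6.355 = 1.796 μm
  Mass loss = 1.796 μm × 8.96 g/cm³ = 16.09 g·m⁻²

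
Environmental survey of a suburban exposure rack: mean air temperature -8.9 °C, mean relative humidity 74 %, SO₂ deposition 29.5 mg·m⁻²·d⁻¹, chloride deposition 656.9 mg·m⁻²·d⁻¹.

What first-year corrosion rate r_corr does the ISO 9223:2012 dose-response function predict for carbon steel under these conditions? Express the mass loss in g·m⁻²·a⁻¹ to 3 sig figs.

r_corr = 381 g·m⁻²·a⁻¹

carbon steel: f(T) = +0.150·(T−10) [T≤10 °C] = -2.8350
  Pd branch = 1.77·Pd^0.52·e^(0.02·RH+f) = 2.653 μm/a
  Cl⁻ term: 0.102·656.9^0.62·exp(0.033·74+0.04·-8.9) = 45.86
  r_corr = 2.653 + 45.86 = 48.51 μm/a
Convert to mass loss: 48.51 μm/a × 7.85 g/cm³ = 380.8 g·m⁻²·a⁻¹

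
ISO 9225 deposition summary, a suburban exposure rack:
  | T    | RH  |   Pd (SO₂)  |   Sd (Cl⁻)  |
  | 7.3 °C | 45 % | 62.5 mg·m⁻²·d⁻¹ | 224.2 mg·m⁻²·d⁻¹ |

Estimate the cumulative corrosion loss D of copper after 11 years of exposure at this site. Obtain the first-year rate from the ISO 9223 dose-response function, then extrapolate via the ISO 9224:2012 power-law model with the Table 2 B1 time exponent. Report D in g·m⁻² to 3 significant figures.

D(11) = 21.1 g·m⁻²

copper: temperature factor f = +0.126·(-2.7) = -0.3402
  sulphur-dioxide contribution → 0.1572 μm/a
  chloride contribution → 0.3194 μm/a
  total first-year rate 0.4766 μm/a
Long-term exponent b (ISO 9224 Table 2, B1) = 0.667
  D(11) = 0.4766 × 11^0.667 = 0.4766 × 4.95 = 2.359 μm
  Mass loss = 2.359 μm × 8.96 g/cm³ = 21.14 g·m⁻²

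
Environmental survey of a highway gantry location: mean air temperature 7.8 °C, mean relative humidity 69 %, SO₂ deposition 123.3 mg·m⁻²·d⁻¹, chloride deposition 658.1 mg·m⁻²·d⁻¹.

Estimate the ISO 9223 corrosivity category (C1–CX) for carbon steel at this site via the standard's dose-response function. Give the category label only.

C5

carbon steel: temperature factor f = +0.150·(-2.2) = -0.3300
  sulphur-dioxide contribution → 61.84 μm/a
  chloride contribution → 75.92 μm/a
  ⇒ r_corr(carbon steel) = 137.8 μm/a
ISO 9223 Table 2 (carbon steel): 80 < 138 ≤ 200 μm/a ⇒ C5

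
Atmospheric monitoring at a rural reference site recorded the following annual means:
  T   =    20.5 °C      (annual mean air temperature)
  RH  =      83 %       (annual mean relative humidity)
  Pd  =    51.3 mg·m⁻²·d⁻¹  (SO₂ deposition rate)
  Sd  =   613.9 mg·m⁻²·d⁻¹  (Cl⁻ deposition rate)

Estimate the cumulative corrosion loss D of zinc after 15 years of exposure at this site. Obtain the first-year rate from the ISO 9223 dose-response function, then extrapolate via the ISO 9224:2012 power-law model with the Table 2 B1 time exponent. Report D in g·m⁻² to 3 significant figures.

D(15) = 588 g·m⁻²

zinc: temperature factor f = -0.071·(10.5) = -0.7455
  Pd branch = 0.0129·Pd^0.44·e^(0.046·RH+f) = 1.575 μm/a
  Cl⁻ term: 0.0175·613.9^0.57·exp(0.008·83+0.085·20.5) = 7.54
  r_corr = 1.575 + 7.54 = 9.116 μm/a
ISO 9224: D(t) = r_corr · t^b with b = 0.813 (zinc, B1)
  D(15) = 9.116 × 15^0.813 = 9.116 × 9.04 = 82.4 μm
  Mass loss = 82.4 μm × 7.14 g/cm³ = 588.4 g·m⁻²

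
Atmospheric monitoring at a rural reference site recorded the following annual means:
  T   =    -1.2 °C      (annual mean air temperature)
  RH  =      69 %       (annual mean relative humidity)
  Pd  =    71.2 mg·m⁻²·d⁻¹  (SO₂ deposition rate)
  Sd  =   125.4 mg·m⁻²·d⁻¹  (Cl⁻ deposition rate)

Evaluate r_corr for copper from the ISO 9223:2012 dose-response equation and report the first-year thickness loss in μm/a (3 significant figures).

r_corr = 0.657 μm/a

copper: f(T) = +0.126·(T−10) [T≤10 °C] = -1.4112
  SO₂ term: 0.0053·71.2^0.26·exp(0.059·69-1.4112) = 0.2296
  Cl⁻ term: 0.01025·125.4^0.27·exp(0.036·69+0.049·-1.2) = 0.4271
  r_corr = 0.2296 + 0.4271 = 0.6567 μm/a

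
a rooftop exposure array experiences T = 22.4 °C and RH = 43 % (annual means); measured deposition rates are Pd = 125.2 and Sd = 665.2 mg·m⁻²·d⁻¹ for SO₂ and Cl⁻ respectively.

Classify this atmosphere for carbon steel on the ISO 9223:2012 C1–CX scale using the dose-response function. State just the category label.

C5

carbon steel: T>10 °C ⇒ hinge -0.054·(22.4−10) = -0.6696
  Pd branch = 1.77·Pd^0.52·e^(0.02·RH+f) = 26.39 μm/a
  Cl⁻ term: 0.102·665.2^0.62·exp(0.033·43+0.04·22.4) = 58.11
  sum: 26.39 + 58.11 → r_corr = 84.49 μm/a
84.5 μm/a falls in (80, 200] for carbon steel → category C5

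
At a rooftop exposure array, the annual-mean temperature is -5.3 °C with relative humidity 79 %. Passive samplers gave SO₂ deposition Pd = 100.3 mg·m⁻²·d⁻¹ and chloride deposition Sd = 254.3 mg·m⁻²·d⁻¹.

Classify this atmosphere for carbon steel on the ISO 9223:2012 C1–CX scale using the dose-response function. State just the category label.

C3

carbon steel: T≤10 °C ⇒ hinge +0.150·(-5.3−10) = -2.2950
  SO₂ term: 1.77·100.3^0.52·exp(0.02·79-2.2950) = 9.509
  Sd branch = 0.102·Sd^0.62·e^(0.033·RH+0.04·T) = 34.68 μm/a
  r_corr = 9.509 + 34.68 = 44.19 μm/a
Category bounds: 25…50 μm/a bracket r_corr ⇒ C3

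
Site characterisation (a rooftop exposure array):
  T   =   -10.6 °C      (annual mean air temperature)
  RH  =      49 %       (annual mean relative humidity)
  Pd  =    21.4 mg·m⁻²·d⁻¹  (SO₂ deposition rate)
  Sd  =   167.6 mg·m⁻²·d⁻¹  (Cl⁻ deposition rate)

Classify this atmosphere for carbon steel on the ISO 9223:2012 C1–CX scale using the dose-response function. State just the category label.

carbon steel: f(T) = +0.150·(T−10) [T≤10 °C] = -3.0900
  SO₂ term: 1.77·21.4^0.52·exp(0.02·49-3.0900) = 1.055
  Cl⁻ term: 0.102·167.6^0.62·exp(0.033·49+0.04·-10.6) = 8.049
  r_corr = 1.055 + 8.049 = 9.105 μm/a
Category bounds: 1.3…25 μm/a bracket r_corr ⇒ C2

C2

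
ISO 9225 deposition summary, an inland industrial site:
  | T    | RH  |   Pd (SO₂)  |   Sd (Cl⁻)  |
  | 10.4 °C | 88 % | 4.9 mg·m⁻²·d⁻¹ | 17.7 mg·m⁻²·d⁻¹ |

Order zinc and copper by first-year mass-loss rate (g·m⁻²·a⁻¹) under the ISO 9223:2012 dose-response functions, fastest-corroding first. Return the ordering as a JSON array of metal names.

["copper", "zinc"]

zinc: T>10 °C ⇒ hinge -0.071·(10.4−10) = -0.0284
  sulphur-dioxide contribution → 1.445 μm/a
  chloride contribution → 0.4406 μm/a
  total first-year rate 1.886 μm/a
  mass loss = 1.886 μm/a × 7.14 g/cm³ = 13.47 g·m⁻²·a⁻¹
copper: temperature factor f = -0.080·(0.4) = -0.0320
  sulphur-dioxide contribution → 1.395 μm/a
  chloride contribution → 0.8807 μm/a
  ⇒ r_corr(copper) = 2.276 μm/a
  mass loss = 2.276 μm/a × 8.96 g/cm³ = 20.39 g·m⁻²·a⁻¹
Ordering by g·m⁻²·a⁻¹: copper (20.4) > zinc (13.5)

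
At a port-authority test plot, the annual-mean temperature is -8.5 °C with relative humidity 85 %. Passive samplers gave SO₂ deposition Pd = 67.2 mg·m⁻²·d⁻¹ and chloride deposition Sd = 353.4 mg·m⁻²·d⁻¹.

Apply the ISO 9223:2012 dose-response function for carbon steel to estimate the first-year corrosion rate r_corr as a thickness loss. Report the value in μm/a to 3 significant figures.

carbon steel: T≤10 °C ⇒ hinge +0.150·(-8.5−10) = -2.7750
  Pd branch = 1.77·Pd^0.52·e^(0.02·RH+f) = 5.387 μm/a
  Sd branch = 0.102·Sd^0.62·e^(0.033·RH+0.04·T) = 45.61 μm/a
  r_corr = 5.387 + 45.61 = 51 μm/a

r_corr = 51.0 μm/a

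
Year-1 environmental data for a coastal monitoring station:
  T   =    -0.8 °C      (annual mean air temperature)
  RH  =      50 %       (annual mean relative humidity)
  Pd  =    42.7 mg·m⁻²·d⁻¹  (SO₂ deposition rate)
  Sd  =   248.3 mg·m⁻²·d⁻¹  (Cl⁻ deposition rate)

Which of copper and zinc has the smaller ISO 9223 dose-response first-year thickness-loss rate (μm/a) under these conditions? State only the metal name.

copper

copper: temperature factor f = +0.126·(-10.8) = -1.3608
  sulphur-dioxide contribution → 0.06892 μm/a
  chloride contribution → 0.2643 μm/a
  ⇒ r_corr(copper) = 0.3332 μm/a
zinc: temperature factor f = +0.038·(-10.8) = -0.4104
  sulphur-dioxide contribution → 0.4453 μm/a
  chloride contribution → 0.5654 μm/a
  ⇒ r_corr(zinc) = 1.011 μm/a
Ordering by μm/a: zinc (1.01) > copper (0.333)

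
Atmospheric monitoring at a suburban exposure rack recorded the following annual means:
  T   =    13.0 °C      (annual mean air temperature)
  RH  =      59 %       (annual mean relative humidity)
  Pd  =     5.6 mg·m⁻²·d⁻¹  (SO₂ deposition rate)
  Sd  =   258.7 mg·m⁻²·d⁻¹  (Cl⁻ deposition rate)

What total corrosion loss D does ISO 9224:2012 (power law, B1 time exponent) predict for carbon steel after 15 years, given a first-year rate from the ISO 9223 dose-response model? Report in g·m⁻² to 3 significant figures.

carbon steel: T>10 °C ⇒ hinge -0.054·(13.0−10) = -0.1620
  Pd branch = 1.77·Pd^0.52·e^(0.02·RH+f) = 12 μm/a
  Cl⁻ term: 0.102·258.7^0.62·exp(0.033·59+0.04·13.0) = 37.67
  sum: 12 + 37.67 → r_corr = 49.66 μm/a
ISO 9224: D(t) = r_corr · t^b with b = 0.523 (carbon steel, B1)
  D(15) = 49.66 × 15^0.523 = 49.66 × 4.122 = 204.7 μm
  Mass loss = 204.7 μm × 7.85 g/cm³ = 1607 g·m⁻²

D(15) = 1.61e+03 g·m⁻²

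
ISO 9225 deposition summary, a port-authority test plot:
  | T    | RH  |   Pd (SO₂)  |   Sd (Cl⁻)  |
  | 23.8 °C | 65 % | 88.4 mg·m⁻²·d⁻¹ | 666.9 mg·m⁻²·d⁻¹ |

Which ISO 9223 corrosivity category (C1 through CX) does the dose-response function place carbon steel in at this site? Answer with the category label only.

carbon steel: f(T) = -0.054·(T−10) [T>10 °C] = -0.7452
  SO₂ term: 1.77·88.4^0.52·exp(0.02·65-0.7452) = 31.7
  Sd branch = 0.102·Sd^0.62·e^(0.033·RH+0.04·T) = 127.2 μm/a
  sum: 31.7 + 127.2 → r_corr = 158.9 μm/a
Category bounds: 80…200 μm/a bracket r_corr ⇒ C5

C5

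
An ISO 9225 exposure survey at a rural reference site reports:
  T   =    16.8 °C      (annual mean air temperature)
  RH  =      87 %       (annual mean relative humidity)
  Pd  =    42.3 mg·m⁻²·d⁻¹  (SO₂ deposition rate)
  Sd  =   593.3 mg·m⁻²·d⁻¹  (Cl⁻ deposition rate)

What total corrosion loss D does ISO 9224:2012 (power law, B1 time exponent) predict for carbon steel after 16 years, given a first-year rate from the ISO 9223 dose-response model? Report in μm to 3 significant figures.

D(16) = 997 μm

carbon steel: f(T) = -0.054·(T−10) [T>10 °C] = -0.3672
  sulphur-dioxide contribution → 48.96 μm/a
  chloride contribution → 184.8 μm/a
  total first-year rate 233.8 μm/a
Power-law: D(16) = r_corr · 16^0.523
  D(16) = 233.8 × 16^0.523 = 233.8 × 4.263 = 996.7 μm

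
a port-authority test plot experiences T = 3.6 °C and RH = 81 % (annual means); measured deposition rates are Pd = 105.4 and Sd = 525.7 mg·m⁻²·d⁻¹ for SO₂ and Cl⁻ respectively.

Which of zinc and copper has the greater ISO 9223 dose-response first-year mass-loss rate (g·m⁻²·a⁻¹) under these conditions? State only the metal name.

zinc

zinc: f(T) = +0.038·(T−10) [T≤10 °C] = -0.2432
  Pd branch = 0.0129·Pd^0.44·e^(0.046·RH+f) = 3.26 μm/a
  Sd branch = 0.0175·Sd^0.57·e^(0.008·RH+0.085·T) = 1.615 μm/a
  sum: 3.26 + 1.615 → r_corr = 4.875 μm/a
  mass loss = 4.875 μm/a × 7.14 g/cm³ = 34.81 g·m⁻²·a⁻¹
copper: f(T) = +0.126·(T−10) [T≤10 °C] = -0.8064
  SO₂ term: 0.0053·105.4^0.26·exp(0.059·81-0.8064) = 0.9451
  Sd branch = 0.01025·Sd^0.27·e^(0.036·RH+0.049·T) = 1.226 μm/a
  r_corr = 0.9451 + 1.226 = 2.171 μm/a
  mass loss = 2.171 μm/a × 8.96 g/cm³ = 19.45 g·m⁻²·a⁻¹
Ordering by g·m⁻²·a⁻¹: zinc (34.8) > copper (19.4)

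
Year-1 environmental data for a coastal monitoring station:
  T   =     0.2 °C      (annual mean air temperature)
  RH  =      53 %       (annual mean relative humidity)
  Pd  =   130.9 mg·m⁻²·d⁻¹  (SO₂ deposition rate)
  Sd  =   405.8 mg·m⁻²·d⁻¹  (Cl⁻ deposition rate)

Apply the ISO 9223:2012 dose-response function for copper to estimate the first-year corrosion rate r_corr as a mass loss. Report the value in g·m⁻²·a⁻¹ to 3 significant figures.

r_corr = 4.28 g·m⁻²·a⁻¹

copper: f(T) = +0.126·(T−10) [T≤10 °C] = -1.2348
  sulphur-dioxide contribution → 0.1249 μm/a
  chloride contribution → 0.3531 μm/a
  ⇒ r_corr(copper) = 0.4779 μm/a
Convert to mass loss: 0.4779 μm/a × 8.96 g/cm³ = 4.282 g·m⁻²·a⁻¹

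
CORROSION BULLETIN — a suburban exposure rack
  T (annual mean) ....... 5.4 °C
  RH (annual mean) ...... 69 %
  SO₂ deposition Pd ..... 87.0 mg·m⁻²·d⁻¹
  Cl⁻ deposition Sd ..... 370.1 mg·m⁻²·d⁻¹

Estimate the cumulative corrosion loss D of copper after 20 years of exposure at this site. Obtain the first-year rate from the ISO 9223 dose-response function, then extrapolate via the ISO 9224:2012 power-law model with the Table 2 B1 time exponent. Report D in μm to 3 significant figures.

copper: f(T) = +0.126·(T−10) [T≤10 °C] = -0.5796
  SO₂ term: 0.0053·87.0^0.26·exp(0.059·69-0.5796) = 0.5557
  Sd branch = 0.01025·Sd^0.27·e^(0.036·RH+0.049·T) = 0.7904 μm/a
  sum: 0.5557 + 0.7904 → r_corr = 1.346 μm/a
Long-term exponent b (ISO 9224 Table 2, B1) = 0.667
  D(20) = 1.346 × 20^0.667 = 1.346 × 7.375 = 9.928 μm

D(20) = 9.93 μm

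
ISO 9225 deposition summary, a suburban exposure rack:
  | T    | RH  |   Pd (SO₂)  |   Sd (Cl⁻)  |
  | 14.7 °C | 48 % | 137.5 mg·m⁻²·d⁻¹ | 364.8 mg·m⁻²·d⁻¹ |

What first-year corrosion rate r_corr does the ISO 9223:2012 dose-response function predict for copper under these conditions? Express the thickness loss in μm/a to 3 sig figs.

r_corr = 0.805 μm/a

copper: temperature factor f = -0.080·(4.7) = -0.3760
  sulphur-dioxide contribution → 0.2223 μm/a
  chloride contribution → 0.5831 μm/a
  ⇒ r_corr(copper) = 0.8054 μm/a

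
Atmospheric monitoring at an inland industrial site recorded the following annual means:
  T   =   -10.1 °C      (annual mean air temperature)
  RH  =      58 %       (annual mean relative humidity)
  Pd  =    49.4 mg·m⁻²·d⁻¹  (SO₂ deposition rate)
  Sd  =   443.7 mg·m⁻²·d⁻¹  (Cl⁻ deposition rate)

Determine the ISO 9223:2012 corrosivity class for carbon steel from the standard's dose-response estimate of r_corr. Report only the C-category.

carbon steel: f(T) = +0.150·(T−10) [T≤10 °C] = -3.0150
  Pd branch = 1.77·Pd^0.52·e^(0.02·RH+f) = 2.104 μm/a
  Sd branch = 0.102·Sd^0.62·e^(0.033·RH+0.04·T) = 20.21 μm/a
  sum: 2.104 + 20.21 → r_corr = 22.31 μm/a
Category bounds: 1.3…25 μm/a bracket r_corr ⇒ C2

C2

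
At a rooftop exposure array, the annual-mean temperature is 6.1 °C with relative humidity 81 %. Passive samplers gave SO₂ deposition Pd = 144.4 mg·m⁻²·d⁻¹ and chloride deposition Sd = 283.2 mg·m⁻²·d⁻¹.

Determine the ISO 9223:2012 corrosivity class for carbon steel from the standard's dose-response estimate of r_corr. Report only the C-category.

C5

carbon steel: f(T) = +0.150·(T−10) [T≤10 °C] = -0.5850
  SO₂ term: 1.77·144.4^0.52·exp(0.02·81-0.5850) = 66.14
  Cl⁻ term: 0.102·283.2^0.62·exp(0.033·81+0.04·6.1) = 62.48
  r_corr = 66.14 + 62.48 = 128.6 μm/a
129 μm/a falls in (80, 200] for carbon steel → category C5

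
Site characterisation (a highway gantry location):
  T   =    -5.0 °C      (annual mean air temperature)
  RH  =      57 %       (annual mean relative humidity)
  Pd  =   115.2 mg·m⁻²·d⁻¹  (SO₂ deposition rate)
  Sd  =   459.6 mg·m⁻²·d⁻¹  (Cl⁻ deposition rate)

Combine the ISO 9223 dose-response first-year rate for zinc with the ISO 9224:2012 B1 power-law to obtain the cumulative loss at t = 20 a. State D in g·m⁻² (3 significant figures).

D(20) = 115 g·m⁻²

zinc: f(T) = +0.038·(T−10) [T≤10 °C] = -0.5700
  Pd branch = 0.0129·Pd^0.44·e^(0.046·RH+f) = 0.8106 μm/a
  Cl⁻ term: 0.0175·459.6^0.57·exp(0.008·57+0.085·-5.0) = 0.5944
  r_corr = 0.8106 + 0.5944 = 1.405 μm/a
Power-law: D(20) = r_corr · 20^0.813
  D(20) = 1.405 × 20^0.813 = 1.405 × 11.42 = 16.05 μm
  Mass loss = 16.05 μm × 7.14 g/cm³ = 114.6 g·m⁻²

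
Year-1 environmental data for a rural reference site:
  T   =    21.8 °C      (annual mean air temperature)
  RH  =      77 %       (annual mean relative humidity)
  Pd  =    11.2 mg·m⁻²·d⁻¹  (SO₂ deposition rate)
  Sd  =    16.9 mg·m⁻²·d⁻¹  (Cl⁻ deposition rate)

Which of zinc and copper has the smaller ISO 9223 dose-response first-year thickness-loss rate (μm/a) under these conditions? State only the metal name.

copper

zinc: temperature factor f = -0.071·(11.8) = -0.8378
  SO₂ term: 0.0129·11.2^0.44·exp(0.046·77-0.8378) = 0.558
  Cl⁻ term: 0.0175·16.9^0.57·exp(0.008·77+0.085·21.8) = 1.036
  r_corr = 0.558 + 1.036 = 1.594 μm/a
copper: temperature factor f = -0.080·(11.8) = -0.9440
  SO₂ term: 0.0053·11.2^0.26·exp(0.059·77-0.9440) = 0.3632
  Cl⁻ term: 0.01025·16.9^0.27·exp(0.036·77+0.049·21.8) = 1.023
  sum: 0.3632 + 1.023 → r_corr = 1.387 μm/a
Ordering by μm/a: zinc (1.59) > copper (1.39)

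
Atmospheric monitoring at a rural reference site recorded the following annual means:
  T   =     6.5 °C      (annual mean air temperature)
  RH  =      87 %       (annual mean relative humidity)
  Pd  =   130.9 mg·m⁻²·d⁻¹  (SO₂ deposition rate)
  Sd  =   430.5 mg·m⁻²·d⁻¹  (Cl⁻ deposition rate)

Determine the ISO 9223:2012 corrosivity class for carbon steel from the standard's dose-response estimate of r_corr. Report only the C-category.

C5

carbon steel: f(T) = +0.150·(T−10) [T≤10 °C] = -0.5250
  sulphur-dioxide contribution → 75.24 μm/a
  chloride contribution → 100.3 μm/a
  total first-year rate 175.6 μm/a
176 μm/a falls in (80, 200] for carbon steel → category C5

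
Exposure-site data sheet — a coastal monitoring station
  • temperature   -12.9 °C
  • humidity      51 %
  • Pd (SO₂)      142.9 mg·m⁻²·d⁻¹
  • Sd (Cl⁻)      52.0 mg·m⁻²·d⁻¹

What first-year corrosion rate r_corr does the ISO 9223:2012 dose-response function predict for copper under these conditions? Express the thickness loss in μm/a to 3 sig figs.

r_corr = 0.121 μm/a

copper: T≤10 °C ⇒ hinge +0.126·(-12.9−10) = -2.8854
  sulphur-dioxide contribution → 0.02179 μm/a
  chloride contribution → 0.09929 μm/a
  ⇒ r_corr(copper) = 0.1211 μm/a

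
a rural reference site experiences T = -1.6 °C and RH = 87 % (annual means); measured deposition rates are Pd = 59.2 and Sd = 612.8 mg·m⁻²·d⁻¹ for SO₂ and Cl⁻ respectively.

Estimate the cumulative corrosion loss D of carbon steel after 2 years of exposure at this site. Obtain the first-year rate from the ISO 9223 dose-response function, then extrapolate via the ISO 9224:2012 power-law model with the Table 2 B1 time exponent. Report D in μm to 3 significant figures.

D(2) = 151 μm

carbon steel: f(T) = +0.150·(T−10) [T≤10 °C] = -1.7400
  sulphur-dioxide contribution → 14.78 μm/a
  chloride contribution → 90.32 μm/a
  ⇒ r_corr(carbon steel) = 105.1 μm/a
Long-term exponent b (ISO 9224 Table 2, B1) = 0.523
  D(2) = 105.1 × 2^0.523 = 105.1 × 1.437 = 151 μm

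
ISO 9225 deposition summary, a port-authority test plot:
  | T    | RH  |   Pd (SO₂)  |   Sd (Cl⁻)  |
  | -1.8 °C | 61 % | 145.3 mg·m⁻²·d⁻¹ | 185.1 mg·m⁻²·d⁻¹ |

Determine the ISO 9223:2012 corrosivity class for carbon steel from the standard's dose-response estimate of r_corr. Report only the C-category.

carbon steel: f(T) = +0.150·(T−10) [T≤10 °C] = -1.7700
  sulphur-dioxide contribution → 13.6 μm/a
  chloride contribution → 18.09 μm/a
  ⇒ r_corr(carbon steel) = 31.69 μm/a
31.7 μm/a falls in (25, 50] for carbon steel → category C3

C3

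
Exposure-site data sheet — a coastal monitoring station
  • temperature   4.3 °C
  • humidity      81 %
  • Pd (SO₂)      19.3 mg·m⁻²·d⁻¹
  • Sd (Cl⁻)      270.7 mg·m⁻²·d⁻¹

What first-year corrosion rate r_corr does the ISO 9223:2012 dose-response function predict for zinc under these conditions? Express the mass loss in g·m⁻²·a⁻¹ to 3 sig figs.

zinc: T≤10 °C ⇒ hinge +0.038·(4.3−10) = -0.2166
  Pd branch = 0.0129·Pd^0.44·e^(0.046·RH+f) = 1.586 μm/a
  Sd branch = 0.0175·Sd^0.57·e^(0.008·RH+0.085·T) = 1.174 μm/a
  sum: 1.586 + 1.174 → r_corr = 2.76 μm/a
Convert to mass loss: 2.76 μm/a × 7.14 g/cm³ = 19.71 g·m⁻²·a⁻¹

r_corr = 19.7 g·m⁻²·a⁻¹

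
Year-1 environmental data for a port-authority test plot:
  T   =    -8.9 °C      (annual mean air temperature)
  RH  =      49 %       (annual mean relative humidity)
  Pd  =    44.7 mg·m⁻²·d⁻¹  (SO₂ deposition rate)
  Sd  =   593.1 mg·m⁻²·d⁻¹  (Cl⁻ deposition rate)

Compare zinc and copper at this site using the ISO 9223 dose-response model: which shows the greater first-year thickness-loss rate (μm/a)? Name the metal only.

zinc

zinc: temperature factor f = +0.038·(-18.9) = -0.7182
  Pd branch = 0.0129·Pd^0.44·e^(0.046·RH+f) = 0.3189 μm/a
  Sd branch = 0.0175·Sd^0.57·e^(0.008·RH+0.085·T) = 0.4628 μm/a
  r_corr = 0.3189 + 0.4628 = 0.7818 μm/a
copper: temperature factor f = +0.126·(-18.9) = -2.3814
  Pd branch = 0.0053·Pd^0.26·e^(0.059·RH+f) = 0.0237 μm/a
  Cl⁻ term: 0.01025·593.1^0.27·exp(0.036·49+0.049·-8.9) = 0.2169
  r_corr = 0.0237 + 0.2169 = 0.2406 μm/a
Ordering by μm/a: zinc (0.782) > copper (0.241)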